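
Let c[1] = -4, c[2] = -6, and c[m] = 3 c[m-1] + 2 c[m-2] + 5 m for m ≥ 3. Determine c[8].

-2883

c[3] = 3·(-6) + 2·(-4) + 15 = -11
c[4] = 3·(-11) + 2·(-6) + 20 = -25
c[5] = 3·(-25) + 2·(-11) + 25 = -72
c[6] = 3·(-72) + 2·(-25) + 30 = -236
c[7] = 3·(-236) + 2·(-72) + 35 = -817
c[8] = 3·(-817) + 2·(-236) + 40 = -2883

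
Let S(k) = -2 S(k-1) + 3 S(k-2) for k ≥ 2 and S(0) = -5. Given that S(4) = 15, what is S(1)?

Let S(1) = v.
S(2) = -15 - 2v
S(3) = 30 + 7v
S(4) = -105 - 20v
So -105 - 20v = 15, giving v = -6.

-6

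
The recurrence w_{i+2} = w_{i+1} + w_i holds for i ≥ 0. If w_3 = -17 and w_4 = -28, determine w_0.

-5

Rearranging, w_{i-2} = w_i - w_{i-1}.
w_2 = -28 - (-17) = -11
w_1 = -17 - (-11) = -6
w_0 = -11 - (-6) = -5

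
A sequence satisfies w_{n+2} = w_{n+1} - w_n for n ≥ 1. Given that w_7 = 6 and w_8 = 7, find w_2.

7

Rearranging, w_{n-2} = -(w_n - w_{n-1}).
w_6 = -(7 - 6) = -1
w_5 = -(6 - (-1)) = -7
w_4 = -(-1 - (-7)) = -6
w_3 = -(-7 - (-6)) = 1
w_2 = -(-6 - 1) = 7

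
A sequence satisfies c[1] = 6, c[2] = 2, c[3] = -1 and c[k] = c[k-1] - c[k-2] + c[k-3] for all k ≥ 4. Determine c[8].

c[4] = (-1) - 2 + 6 = 3
c[5] = 3 - (-1) + 2 = 6
c[6] = 6 - 3 + (-1) = 2
c[7] = 2 - 6 + 3 = -1
c[8] = (-1) - 2 + 6 = 3

3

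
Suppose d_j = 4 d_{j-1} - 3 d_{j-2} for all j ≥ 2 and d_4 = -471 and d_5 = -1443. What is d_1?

Rearranging, d_{j-2} = (d_j - 4 d_{j-1}) / -3.
d_3 = (-1443 - 4·(-471)) / -3 = 441/-3 = -147
d_2 = (-471 - 4·(-147)) / -3 = 117/-3 = -39
d_1 = (-147 - 4·(-39)) / -3 = 9/-3 = -3

-3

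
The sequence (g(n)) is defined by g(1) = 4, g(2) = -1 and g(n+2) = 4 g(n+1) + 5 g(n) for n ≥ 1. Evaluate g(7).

7816

g(3) = 4*(-1) + 5*4 = 16
g(4) = 4*16 + 5*(-1) = 59
g(5) = 4*59 + 5*16 = 316
g(6) = 4*316 + 5*59 = 1559
g(7) = 4*1559 + 5*316 = 7816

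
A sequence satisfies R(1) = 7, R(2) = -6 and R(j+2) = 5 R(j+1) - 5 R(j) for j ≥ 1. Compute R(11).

-2693750

R(3) = 5·(-6) - 5·7 = -65
R(4) = 5·(-65) - 5·(-6) = -295
R(5) = 5·(-295) - 5·(-65) = -1150
R(6) = 5·(-1150) - 5·(-295) = -4275
R(7) = 5·(-4275) - 5·(-1150) = -15625
R(8) = 5·(-15625) - 5·(-4275) = -56750
R(9) = 5·(-56750) - 5·(-15625) = -205625
R(10) = 5·(-205625) - 5·(-56750) = -744375
R(11) = 5·(-744375) - 5·(-205625) = -2693750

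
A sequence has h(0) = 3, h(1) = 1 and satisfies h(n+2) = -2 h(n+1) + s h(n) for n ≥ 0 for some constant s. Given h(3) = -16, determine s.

4

h(2) = -2 + 3s
h(3) = 4 - 5s
So 4 - 5s = -16, giving s = 4.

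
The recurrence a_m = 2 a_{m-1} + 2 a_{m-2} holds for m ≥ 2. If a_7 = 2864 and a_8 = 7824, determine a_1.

8

Rearranging, a_{m-2} = (a_m - 2 a_{m-1}) / 2.
a_6 = (7824 - 2(2864)) / 2 = 2096/2 = 1048
a_5 = (2864 - 2(1048)) / 2 = 768/2 = 384
a_4 = (1048 - 2(384)) / 2 = 280/2 = 140
a_3 = (384 - 2(140)) / 2 = 104/2 = 52
a_2 = (140 - 2(52)) / 2 = 36/2 = 18
a_1 = (52 - 2(18)) / 2 = 16/2 = 8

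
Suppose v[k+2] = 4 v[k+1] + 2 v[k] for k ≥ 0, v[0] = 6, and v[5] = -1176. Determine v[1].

-6

Let v[1] = w.
v[2] = 12 + 4w
v[3] = 48 + 18w
v[4] = 216 + 80w
v[5] = 960 + 356w
So 960 + 356w = -1176, giving w = -6.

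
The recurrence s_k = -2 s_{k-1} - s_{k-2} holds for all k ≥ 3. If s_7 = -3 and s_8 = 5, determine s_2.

-7

Rearranging, s_{k-2} = -(s_k + 2 s_{k-1}).
s_6 = -(5 + 2(-3)) = 1
s_5 = -(-3 + 2(1)) = 1
s_4 = -(1 + 2(1)) = -3
s_3 = -(1 + 2(-3)) = 5
s_2 = -(-3 + 2(5)) = -7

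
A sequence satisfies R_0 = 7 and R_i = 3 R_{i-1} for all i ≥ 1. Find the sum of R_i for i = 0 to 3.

280

R_1 = 3*7 = 21
R_2 = 3*21 = 63
R_3 = 3*63 = 189
Sum = 7 + 21 + 63 + 189 = 280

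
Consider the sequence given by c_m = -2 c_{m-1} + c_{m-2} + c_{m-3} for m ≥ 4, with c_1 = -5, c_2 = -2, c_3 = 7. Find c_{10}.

-2751

c_4 = -2*7 + (-2) + (-5) = -21
c_5 = -2*(-21) + 7 + (-2) = 47
c_6 = -2*47 + (-21) + 7 = -108
c_7 = -2*(-108) + 47 + (-21) = 242
c_8 = -2*242 + (-108) + 47 = -545
c_9 = -2*(-545) + 242 + (-108) = 1224
c_{10} = -2*1224 + (-545) + 242 = -2751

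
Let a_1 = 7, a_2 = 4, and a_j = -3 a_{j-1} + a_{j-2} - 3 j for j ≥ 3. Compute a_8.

a_3 = -3·4 + 7 - 9 = -14
a_4 = -3·(-14) + 4 - 12 = 34
a_5 = -3·34 + (-14) - 15 = -131
a_6 = -3·(-131) + 34 - 18 = 409
a_7 = -3·409 + (-131) - 21 = -1379
a_8 = -3·(-1379) + 409 - 24 = 4522

4522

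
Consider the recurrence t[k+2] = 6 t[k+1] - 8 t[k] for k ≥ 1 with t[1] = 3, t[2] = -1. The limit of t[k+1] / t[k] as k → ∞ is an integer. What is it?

4

The characteristic equation is r^2 - 6r + 8 = 0, which factors as (r - 4)(r - 2) = 0.
So the roots are 4 and 2. Since |4| > |2| and the coefficient of 4^k is non-zero, the ratio tends to 4.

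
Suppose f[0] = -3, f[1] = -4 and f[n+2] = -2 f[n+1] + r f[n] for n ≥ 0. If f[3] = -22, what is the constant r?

-3

f[2] = 8 - 3r
f[3] = -16 + 2r
So -16 + 2r = -22, giving r = -3.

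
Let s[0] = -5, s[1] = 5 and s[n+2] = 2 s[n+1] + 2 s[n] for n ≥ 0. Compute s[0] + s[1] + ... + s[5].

s[2] = 2(5) + 2(-5) = 0
s[3] = 2(0) + 2(5) = 10
s[4] = 2(10) + 2(0) = 20
s[5] = 2(20) + 2(10) = 60
Sum = (-5) + 5 + 0 + 10 + 20 + 60 = 90

90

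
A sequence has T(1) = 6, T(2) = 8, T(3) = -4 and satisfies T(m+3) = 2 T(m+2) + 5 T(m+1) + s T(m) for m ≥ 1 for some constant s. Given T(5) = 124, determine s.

T(4) = 32 + 6s
T(5) = 44 + 20s
So 44 + 20s = 124, giving s = 4.

4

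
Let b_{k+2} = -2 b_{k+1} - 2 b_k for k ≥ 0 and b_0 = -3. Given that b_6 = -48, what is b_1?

-3

Let b_1 = v.
b_2 = 6 - 2v
b_3 = -12 + 2v
b_4 = 12
b_5 = -4v
b_6 = -24 + 8v
So -24 + 8v = -48, giving v = -3.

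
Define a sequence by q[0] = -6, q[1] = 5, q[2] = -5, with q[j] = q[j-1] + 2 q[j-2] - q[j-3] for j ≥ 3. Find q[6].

4

q[3] = (-5) + 2·5 - (-6) = 11
q[4] = 11 + 2·(-5) - 5 = -4
q[5] = (-4) + 2·11 - (-5) = 23
q[6] = 23 + 2·(-4) - 11 = 4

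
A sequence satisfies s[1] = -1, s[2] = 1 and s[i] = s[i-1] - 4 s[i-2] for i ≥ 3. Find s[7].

53

s[3] = 1 - 4·(-1) = 5
s[4] = 5 - 4·1 = 1
s[5] = 1 - 4·5 = -19
s[6] = (-19) - 4·1 = -23
s[7] = (-23) - 4·(-19) = 53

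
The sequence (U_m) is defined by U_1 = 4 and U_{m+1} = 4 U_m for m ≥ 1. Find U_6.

U_2 = 4(4) = 16
U_3 = 4(16) = 64
U_4 = 4(64) = 256
U_5 = 4(256) = 1024
U_6 = 4(1024) = 4096

4096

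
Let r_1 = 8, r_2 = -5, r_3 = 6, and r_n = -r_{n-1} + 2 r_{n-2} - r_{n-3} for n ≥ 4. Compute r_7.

r_4 = -6 + 2*(-5) - 8 = -24
r_5 = -(-24) + 2*6 - (-5) = 41
r_6 = -41 + 2*(-24) - 6 = -95
r_7 = -(-95) + 2*41 - (-24) = 201

201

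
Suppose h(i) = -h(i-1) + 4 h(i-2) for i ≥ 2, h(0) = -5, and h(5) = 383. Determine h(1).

7

Let h(1) = y.
h(2) = -20 - y
h(3) = 20 + 5y
h(4) = -100 - 9y
h(5) = 180 + 29y
So 180 + 29y = 383, giving y = 7.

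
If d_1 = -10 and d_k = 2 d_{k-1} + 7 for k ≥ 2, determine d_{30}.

-1610612743

The fixed point is 7/(1 - 2) = -7, so d_k + 7 = 2(d_{k-1} + 7).
Hence d_k = -3·2^{k-1} - 7.
d_{30} = -3·2^{29} - 7 = -3·536870912 - 7 = -1610612743.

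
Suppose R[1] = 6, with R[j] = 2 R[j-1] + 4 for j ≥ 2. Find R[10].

5116

R[2] = 2(6) + 4 = 16
R[3] = 2(16) + 4 = 36
R[4] = 2(36) + 4 = 76
R[5] = 2(76) + 4 = 156
R[6] = 2(156) + 4 = 316
R[7] = 2(316) + 4 = 636
R[8] = 2(636) + 4 = 1276
R[9] = 2(1276) + 4 = 2556
R[10] = 2(2556) + 4 = 5116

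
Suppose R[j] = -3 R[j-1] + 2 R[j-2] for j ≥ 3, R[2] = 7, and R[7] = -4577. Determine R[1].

-4

Let R[1] = z.
R[3] = -21 + 2z
R[4] = 77 - 6z
R[5] = -273 + 22z
R[6] = 973 - 78z
R[7] = -3465 + 278z
So -3465 + 278z = -4577, giving z = -4.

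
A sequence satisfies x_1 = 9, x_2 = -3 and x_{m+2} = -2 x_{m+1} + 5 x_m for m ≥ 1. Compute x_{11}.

781491

x_3 = -2*(-3) + 5*9 = 51
x_4 = -2*51 + 5*(-3) = -117
x_5 = -2*(-117) + 5*51 = 489
x_6 = -2*489 + 5*(-117) = -1563
x_7 = -2*(-1563) + 5*489 = 5571
x_8 = -2*5571 + 5*(-1563) = -18957
x_9 = -2*(-18957) + 5*5571 = 65769
x_{10} = -2*65769 + 5*(-18957) = -226323
x_{11} = -2*(-226323) + 5*65769 = 781491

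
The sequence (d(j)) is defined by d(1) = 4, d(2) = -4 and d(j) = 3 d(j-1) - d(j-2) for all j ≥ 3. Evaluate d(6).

d(3) = 3*(-4) - 4 = -16
d(4) = 3*(-16) - (-4) = -44
d(5) = 3*(-44) - (-16) = -116
d(6) = 3*(-116) - (-44) = -304

-304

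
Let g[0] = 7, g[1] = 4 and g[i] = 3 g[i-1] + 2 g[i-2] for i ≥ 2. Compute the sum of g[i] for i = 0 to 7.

19443

g[2] = 3(4) + 2(7) = 26
g[3] = 3(26) + 2(4) = 86
g[4] = 3(86) + 2(26) = 310
g[5] = 3(310) + 2(86) = 1102
g[6] = 3(1102) + 2(310) = 3926
g[7] = 3(3926) + 2(1102) = 13982
Sum = 7 + 4 + 26 + 86 + 310 + 1102 + 3926 + 13982 = 19443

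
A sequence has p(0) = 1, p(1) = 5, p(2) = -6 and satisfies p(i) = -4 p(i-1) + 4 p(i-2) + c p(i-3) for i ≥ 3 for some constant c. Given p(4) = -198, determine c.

p(3) = 44 + c
p(4) = -200 + c
So -200 + c = -198, giving c = 2.

2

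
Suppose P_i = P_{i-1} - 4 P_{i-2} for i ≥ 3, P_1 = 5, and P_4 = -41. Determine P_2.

7

Let P_2 = w.
P_3 = -20 + w
P_4 = -20 - 3w
So -20 - 3w = -41, giving w = 7.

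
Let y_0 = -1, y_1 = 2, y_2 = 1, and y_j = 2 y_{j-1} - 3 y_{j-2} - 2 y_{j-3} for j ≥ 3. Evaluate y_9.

142

y_3 = 2(1) - 3(2) - 2(-1) = -2
y_4 = 2(-2) - 3(1) - 2(2) = -11
y_5 = 2(-11) - 3(-2) - 2(1) = -18
y_6 = 2(-18) - 3(-11) - 2(-2) = 1
y_7 = 2(1) - 3(-18) - 2(-11) = 78
y_8 = 2(78) - 3(1) - 2(-18) = 189
y_9 = 2(189) - 3(78) - 2(1) = 142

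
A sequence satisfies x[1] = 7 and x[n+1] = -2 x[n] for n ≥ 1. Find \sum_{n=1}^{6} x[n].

-147

x[2] = -2*7 = -14
x[3] = -2*(-14) = 28
x[4] = -2*28 = -56
x[5] = -2*(-56) = 112
x[6] = -2*112 = -224
Sum = 7 + (-14) + 28 + (-56) + 112 + (-224) = -147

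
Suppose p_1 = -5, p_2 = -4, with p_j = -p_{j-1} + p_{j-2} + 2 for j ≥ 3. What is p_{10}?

p_3 = -(-4) + (-5) + 2 = 1
p_4 = -1 + (-4) + 2 = -3
p_5 = -(-3) + 1 + 2 = 6
p_6 = -6 + (-3) + 2 = -7
p_7 = -(-7) + 6 + 2 = 15
p_8 = -15 + (-7) + 2 = -20
p_9 = -(-20) + 15 + 2 = 37
p_{10} = -37 + (-20) + 2 = -55

-55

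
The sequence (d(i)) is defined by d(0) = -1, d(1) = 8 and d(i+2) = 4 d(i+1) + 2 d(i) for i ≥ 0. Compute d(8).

d(2) = 4*8 + 2*(-1) = 30
d(3) = 4*30 + 2*8 = 136
d(4) = 4*136 + 2*30 = 604
d(5) = 4*604 + 2*136 = 2688
d(6) = 4*2688 + 2*604 = 11960
d(7) = 4*11960 + 2*2688 = 53216
d(8) = 4*53216 + 2*11960 = 236784

236784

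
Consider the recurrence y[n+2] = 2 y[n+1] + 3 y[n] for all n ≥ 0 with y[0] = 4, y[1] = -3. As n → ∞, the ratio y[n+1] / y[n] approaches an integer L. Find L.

3

The characteristic equation is r^2 - 2r - 3 = 0, which factors as (r - 3)(r + 1) = 0.
So the roots are 3 and -1. Since |3| > |-1| and the coefficient of 3^n is non-zero, the ratio tends to 3.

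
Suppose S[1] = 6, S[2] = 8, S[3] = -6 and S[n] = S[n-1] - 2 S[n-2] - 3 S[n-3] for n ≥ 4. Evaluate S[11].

S[4] = (-6) - 2*8 - 3*6 = -40
S[5] = (-40) - 2*(-6) - 3*8 = -52
S[6] = (-52) - 2*(-40) - 3*(-6) = 46
S[7] = 46 - 2*(-52) - 3*(-40) = 270
S[8] = 270 - 2*46 - 3*(-52) = 334
S[9] = 334 - 2*270 - 3*46 = -344
S[10] = (-344) - 2*334 - 3*270 = -1822
S[11] = (-1822) - 2*(-344) - 3*334 = -2136

-2136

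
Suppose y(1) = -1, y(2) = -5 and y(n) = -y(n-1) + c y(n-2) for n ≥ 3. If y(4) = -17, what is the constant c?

y(3) = 5 - c
y(4) = -5 - 4c
So -5 - 4c = -17, giving c = 3.

3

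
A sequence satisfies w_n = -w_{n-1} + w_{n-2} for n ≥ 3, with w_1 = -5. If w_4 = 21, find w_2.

8

Let w_2 = z.
w_3 = -5 - z
w_4 = 5 + 2z
So 5 + 2z = 21, giving z = 8.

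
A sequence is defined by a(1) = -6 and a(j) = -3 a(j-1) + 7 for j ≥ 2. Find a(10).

a(2) = -3(-6) + 7 = 25
a(3) = -3(25) + 7 = -68
a(4) = -3(-68) + 7 = 211
a(5) = -3(211) + 7 = -626
a(6) = -3(-626) + 7 = 1885
a(7) = -3(1885) + 7 = -5648
a(8) = -3(-5648) + 7 = 16951
a(9) = -3(16951) + 7 = -50846
a(10) = -3(-50846) + 7 = 152545

152545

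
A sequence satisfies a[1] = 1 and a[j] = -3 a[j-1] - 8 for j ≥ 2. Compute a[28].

The fixed point is -8/(1 + 3) = -2, so a[j] + 2 = -3(a[j-1] + 2).
Hence a[j] = 3·(-3)^{j-1} - 2.
a[28] = 3·(-3)^{27} - 2 = 3·-7625597484987 - 2 = -22876792454963.

-22876792454963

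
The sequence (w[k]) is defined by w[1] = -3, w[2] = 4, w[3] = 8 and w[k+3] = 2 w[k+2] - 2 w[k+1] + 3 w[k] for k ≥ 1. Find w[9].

w[4] = 2(8) - 2(4) + 3(-3) = -1
w[5] = 2(-1) - 2(8) + 3(4) = -6
w[6] = 2(-6) - 2(-1) + 3(8) = 14
w[7] = 2(14) - 2(-6) + 3(-1) = 37
w[8] = 2(37) - 2(14) + 3(-6) = 28
w[9] = 2(28) - 2(37) + 3(14) = 24

24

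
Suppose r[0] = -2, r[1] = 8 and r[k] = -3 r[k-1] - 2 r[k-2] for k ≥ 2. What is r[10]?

r[2] = -3(8) - 2(-2) = -20
r[3] = -3(-20) - 2(8) = 44
r[4] = -3(44) - 2(-20) = -92
r[5] = -3(-92) - 2(44) = 188
r[6] = -3(188) - 2(-92) = -380
r[7] = -3(-380) - 2(188) = 764
r[8] = -3(764) - 2(-380) = -1532
r[9] = -3(-1532) - 2(764) = 3068
r[10] = -3(3068) - 2(-1532) = -6140

-6140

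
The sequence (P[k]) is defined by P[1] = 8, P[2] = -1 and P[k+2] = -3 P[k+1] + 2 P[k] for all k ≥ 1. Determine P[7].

P[3] = -3(-1) + 2(8) = 19
P[4] = -3(19) + 2(-1) = -59
P[5] = -3(-59) + 2(19) = 215
P[6] = -3(215) + 2(-59) = -763
P[7] = -3(-763) + 2(215) = 2719

2719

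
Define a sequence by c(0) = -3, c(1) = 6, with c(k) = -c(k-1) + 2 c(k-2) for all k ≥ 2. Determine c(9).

c(2) = -6 + 2*(-3) = -12
c(3) = -(-12) + 2*6 = 24
c(4) = -24 + 2*(-12) = -48
c(5) = -(-48) + 2*24 = 96
c(6) = -96 + 2*(-48) = -192
c(7) = -(-192) + 2*96 = 384
c(8) = -384 + 2*(-192) = -768
c(9) = -(-768) + 2*384 = 1536

1536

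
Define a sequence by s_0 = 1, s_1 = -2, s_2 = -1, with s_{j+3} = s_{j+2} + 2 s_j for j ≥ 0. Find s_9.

s_3 = (-1) + 2*1 = 1
s_4 = 1 + 2*(-2) = -3
s_5 = (-3) + 2*(-1) = -5
s_6 = (-5) + 2*1 = -3
s_7 = (-3) + 2*(-3) = -9
s_8 = (-9) + 2*(-5) = -19
s_9 = (-19) + 2*(-3) = -25

-25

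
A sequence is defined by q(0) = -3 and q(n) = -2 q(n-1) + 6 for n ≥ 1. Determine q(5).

q(1) = -2(-3) + 6 = 12
q(2) = -2(12) + 6 = -18
q(3) = -2(-18) + 6 = 42
q(4) = -2(42) + 6 = -78
q(5) = -2(-78) + 6 = 162

162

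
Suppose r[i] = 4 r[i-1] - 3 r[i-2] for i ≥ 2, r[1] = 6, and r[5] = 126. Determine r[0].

5

Let r[0] = z.
r[2] = 24 - 3z
r[3] = 78 - 12z
r[4] = 240 - 39z
r[5] = 726 - 120z
So 726 - 120z = 126, giving z = 5.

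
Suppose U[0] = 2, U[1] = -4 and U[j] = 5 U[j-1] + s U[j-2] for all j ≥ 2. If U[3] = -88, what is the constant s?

U[2] = -20 + 2s
U[3] = -100 + 6s
So -100 + 6s = -88, giving s = 2.

2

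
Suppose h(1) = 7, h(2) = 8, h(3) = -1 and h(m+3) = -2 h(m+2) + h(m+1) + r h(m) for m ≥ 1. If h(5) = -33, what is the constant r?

h(4) = 10 + 7r
h(5) = -21 - 6r
So -21 - 6r = -33, giving r = 2.

2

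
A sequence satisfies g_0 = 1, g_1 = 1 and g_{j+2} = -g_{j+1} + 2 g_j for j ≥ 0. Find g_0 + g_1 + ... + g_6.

g_2 = -1 + 2*1 = 1
g_3 = -1 + 2*1 = 1
g_4 = -1 + 2*1 = 1
g_5 = -1 + 2*1 = 1
g_6 = -1 + 2*1 = 1
Sum = 1 + 1 + 1 + 1 + 1 + 1 + 1 = 7

7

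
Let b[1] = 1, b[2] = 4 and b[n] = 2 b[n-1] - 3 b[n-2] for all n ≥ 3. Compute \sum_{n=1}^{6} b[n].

-43

b[3] = 2(4) - 3(1) = 5
b[4] = 2(5) - 3(4) = -2
b[5] = 2(-2) - 3(5) = -19
b[6] = 2(-19) - 3(-2) = -32
Sum = 1 + 4 + 5 + (-2) + (-19) + (-32) = -43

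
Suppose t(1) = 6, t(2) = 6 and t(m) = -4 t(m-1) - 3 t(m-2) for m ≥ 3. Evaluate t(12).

1062870

t(3) = -4·6 - 3·6 = -42
t(4) = -4·(-42) - 3·6 = 150
t(5) = -4·150 - 3·(-42) = -474
t(6) = -4·(-474) - 3·150 = 1446
t(7) = -4·1446 - 3·(-474) = -4362
t(8) = -4·(-4362) - 3·1446 = 13110
t(9) = -4·13110 - 3·(-4362) = -39354
t(10) = -4·(-39354) - 3·13110 = 118086
t(11) = -4·118086 - 3·(-39354) = -354282
t(12) = -4·(-354282) - 3·118086 = 1062870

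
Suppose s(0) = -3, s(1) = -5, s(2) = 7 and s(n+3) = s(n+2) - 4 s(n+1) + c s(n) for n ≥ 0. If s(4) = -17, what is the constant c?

2

s(3) = 27 - 3c
s(4) = -1 - 8c
So -1 - 8c = -17, giving c = 2.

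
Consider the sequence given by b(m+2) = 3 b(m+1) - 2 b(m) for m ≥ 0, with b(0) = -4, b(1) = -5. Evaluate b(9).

b(2) = 3·(-5) - 2·(-4) = -7
b(3) = 3·(-7) - 2·(-5) = -11
b(4) = 3·(-11) - 2·(-7) = -19
b(5) = 3·(-19) - 2·(-11) = -35
b(6) = 3·(-35) - 2·(-19) = -67
b(7) = 3·(-67) - 2·(-35) = -131
b(8) = 3·(-131) - 2·(-67) = -259
b(9) = 3·(-259) - 2·(-131) = -515

-515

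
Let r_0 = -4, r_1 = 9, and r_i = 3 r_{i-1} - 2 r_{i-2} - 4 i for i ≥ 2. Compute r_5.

r_2 = 3*9 - 2*(-4) - 8 = 27
r_3 = 3*27 - 2*9 - 12 = 51
r_4 = 3*51 - 2*27 - 16 = 83
r_5 = 3*83 - 2*51 - 20 = 127

127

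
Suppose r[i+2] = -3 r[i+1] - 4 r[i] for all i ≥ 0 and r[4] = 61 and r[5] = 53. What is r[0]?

-2

Rearranging, r[i-2] = (r[i] + 3 r[i-1]) / -4.
r[3] = (53 + 3·61) / -4 = 236/-4 = -59
r[2] = (61 + 3·(-59)) / -4 = -116/-4 = 29
r[1] = (-59 + 3·29) / -4 = 28/-4 = -7
r[0] = (29 + 3·(-7)) / -4 = 8/-4 = -2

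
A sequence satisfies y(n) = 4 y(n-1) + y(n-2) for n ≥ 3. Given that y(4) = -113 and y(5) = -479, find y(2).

-5

Rearranging, y(n-2) = y(n) - 4 y(n-1).
y(3) = -479 - 4*(-113) = -27
y(2) = -113 - 4*(-27) = -5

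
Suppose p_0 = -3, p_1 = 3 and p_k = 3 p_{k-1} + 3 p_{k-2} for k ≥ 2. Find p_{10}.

p_2 = 3*3 + 3*(-3) = 0
p_3 = 3*0 + 3*3 = 9
p_4 = 3*9 + 3*0 = 27
p_5 = 3*27 + 3*9 = 108
p_6 = 3*108 + 3*27 = 405
p_7 = 3*405 + 3*108 = 1539
p_8 = 3*1539 + 3*405 = 5832
p_9 = 3*5832 + 3*1539 = 22113
p_{10} = 3*22113 + 3*5832 = 83835

83835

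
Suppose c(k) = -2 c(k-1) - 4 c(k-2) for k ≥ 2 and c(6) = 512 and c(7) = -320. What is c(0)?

Rearranging, c(k-2) = (c(k) + 2 c(k-1)) / -4.
c(5) = (-320 + 2·512) / -4 = 704/-4 = -176
c(4) = (512 + 2·(-176)) / -4 = 160/-4 = -40
c(3) = (-176 + 2·(-40)) / -4 = -256/-4 = 64
c(2) = (-40 + 2·64) / -4 = 88/-4 = -22
c(1) = (64 + 2·(-22)) / -4 = 20/-4 = -5
c(0) = (-22 + 2·(-5)) / -4 = -32/-4 = 8

8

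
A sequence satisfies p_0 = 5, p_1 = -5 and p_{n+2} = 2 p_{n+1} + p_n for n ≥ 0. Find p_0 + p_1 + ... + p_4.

-55

p_2 = 2(-5) + 5 = -5
p_3 = 2(-5) + (-5) = -15
p_4 = 2(-15) + (-5) = -35
Sum = 5 + (-5) + (-5) + (-15) + (-35) = -55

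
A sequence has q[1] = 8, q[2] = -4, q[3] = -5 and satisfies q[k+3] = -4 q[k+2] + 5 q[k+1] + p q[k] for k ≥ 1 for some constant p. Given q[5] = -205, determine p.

q[4] = 8p
q[5] = -25 - 36p
So -25 - 36p = -205, giving p = 5.

5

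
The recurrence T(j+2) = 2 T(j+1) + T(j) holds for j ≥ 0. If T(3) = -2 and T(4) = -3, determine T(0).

Rearranging, T(j-2) = T(j) - 2 T(j-1).
T(2) = -3 - 2*(-2) = 1
T(1) = -2 - 2*1 = -4
T(0) = 1 - 2*(-4) = 9

9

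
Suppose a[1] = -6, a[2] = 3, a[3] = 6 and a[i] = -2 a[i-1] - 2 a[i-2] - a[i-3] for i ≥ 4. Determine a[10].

-12

a[4] = -2(6) - 2(3) - (-6) = -12
a[5] = -2(-12) - 2(6) - 3 = 9
a[6] = -2(9) - 2(-12) - 6 = 0
a[7] = -2(0) - 2(9) - (-12) = -6
a[8] = -2(-6) - 2(0) - 9 = 3
a[9] = -2(3) - 2(-6) - 0 = 6
a[10] = -2(6) - 2(3) - (-6) = -12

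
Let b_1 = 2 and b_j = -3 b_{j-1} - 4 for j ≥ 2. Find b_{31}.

The fixed point is -4/(1 + 3) = -1, so b_j + 1 = -3(b_{j-1} + 1).
Hence b_j = 3·(-3)^{j-1} - 1.
b_{31} = 3·(-3)^{30} - 1 = 3·205891132094649 - 1 = 617673396283946.

617673396283946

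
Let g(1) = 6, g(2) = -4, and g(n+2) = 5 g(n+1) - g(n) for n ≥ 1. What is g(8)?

-66436

g(3) = 5*(-4) - 6 = -26
g(4) = 5*(-26) - (-4) = -126
g(5) = 5*(-126) - (-26) = -604
g(6) = 5*(-604) - (-126) = -2894
g(7) = 5*(-2894) - (-604) = -13866
g(8) = 5*(-13866) - (-2894) = -66436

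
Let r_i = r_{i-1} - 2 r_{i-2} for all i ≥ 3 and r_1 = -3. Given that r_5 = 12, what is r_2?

-6

Let r_2 = y.
r_3 = 6 + y
r_4 = 6 - y
r_5 = -6 - 3y
So -6 - 3y = 12, giving y = -6.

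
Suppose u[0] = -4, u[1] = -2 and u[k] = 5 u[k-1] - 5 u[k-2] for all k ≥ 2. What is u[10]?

u[2] = 5(-2) - 5(-4) = 10
u[3] = 5(10) - 5(-2) = 60
u[4] = 5(60) - 5(10) = 250
u[5] = 5(250) - 5(60) = 950
u[6] = 5(950) - 5(250) = 3500
u[7] = 5(3500) - 5(950) = 12750
u[8] = 5(12750) - 5(3500) = 46250
u[9] = 5(46250) - 5(12750) = 167500
u[10] = 5(167500) - 5(46250) = 606250

606250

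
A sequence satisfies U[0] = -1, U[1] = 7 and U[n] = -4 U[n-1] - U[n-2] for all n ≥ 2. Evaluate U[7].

19597

U[2] = -4·7 - (-1) = -27
U[3] = -4·(-27) - 7 = 101
U[4] = -4·101 - (-27) = -377
U[5] = -4·(-377) - 101 = 1407
U[6] = -4·1407 - (-377) = -5251
U[7] = -4·(-5251) - 1407 = 19597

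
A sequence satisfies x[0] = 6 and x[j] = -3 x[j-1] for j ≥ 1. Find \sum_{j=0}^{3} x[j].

x[1] = -3*6 = -18
x[2] = -3*(-18) = 54
x[3] = -3*54 = -162
Sum = 6 + (-18) + 54 + (-162) = -120

-120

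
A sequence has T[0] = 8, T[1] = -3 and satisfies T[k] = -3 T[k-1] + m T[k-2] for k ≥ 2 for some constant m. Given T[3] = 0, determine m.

T[2] = 9 + 8m
T[3] = -27 - 27m
So -27 - 27m = 0, giving m = -1.

-1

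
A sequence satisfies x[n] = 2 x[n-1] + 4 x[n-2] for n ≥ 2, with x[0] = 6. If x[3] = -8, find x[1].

-7

Let x[1] = z.
x[2] = 24 + 2z
x[3] = 48 + 8z
So 48 + 8z = -8, giving z = -7.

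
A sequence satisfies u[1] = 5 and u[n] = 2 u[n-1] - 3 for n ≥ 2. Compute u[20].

1048579

The fixed point is -3/(1 - 2) = 3, so u[n] - 3 = 2(u[n-1] - 3).
Hence u[n] = 2·2^{n-1} + 3.
u[20] = 2·2^{19} + 3 = 2·524288 + 3 = 1048579.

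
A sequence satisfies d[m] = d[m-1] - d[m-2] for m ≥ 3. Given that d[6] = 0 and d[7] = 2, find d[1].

Rearranging, d[m-2] = -(d[m] - d[m-1]).
d[5] = -(2 - 0) = -2
d[4] = -(0 - (-2)) = -2
d[3] = -(-2 - (-2)) = 0
d[2] = -(-2 - 0) = 2
d[1] = -(0 - 2) = 2

2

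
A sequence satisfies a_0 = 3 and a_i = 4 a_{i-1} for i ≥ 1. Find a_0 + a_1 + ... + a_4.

a_1 = 4·3 = 12
a_2 = 4·12 = 48
a_3 = 4·48 = 192
a_4 = 4·192 = 768
Sum = 3 + 12 + 48 + 192 + 768 = 1023

1023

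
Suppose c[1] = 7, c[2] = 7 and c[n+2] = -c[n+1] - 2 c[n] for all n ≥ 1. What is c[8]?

c[3] = -7 - 2*7 = -21
c[4] = -(-21) - 2*7 = 7
c[5] = -7 - 2*(-21) = 35
c[6] = -35 - 2*7 = -49
c[7] = -(-49) - 2*35 = -21
c[8] = -(-21) - 2*(-49) = 119

119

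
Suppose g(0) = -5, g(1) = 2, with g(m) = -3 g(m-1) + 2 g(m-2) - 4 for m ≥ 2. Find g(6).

g(2) = -3·2 + 2·(-5) - 4 = -20
g(3) = -3·(-20) + 2·2 - 4 = 60
g(4) = -3·60 + 2·(-20) - 4 = -224
g(5) = -3·(-224) + 2·60 - 4 = 788
g(6) = -3·788 + 2·(-224) - 4 = -2816

-2816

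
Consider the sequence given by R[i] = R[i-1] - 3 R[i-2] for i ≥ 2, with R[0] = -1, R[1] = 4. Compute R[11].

R[2] = 4 - 3(-1) = 7
R[3] = 7 - 3(4) = -5
R[4] = (-5) - 3(7) = -26
R[5] = (-26) - 3(-5) = -11
R[6] = (-11) - 3(-26) = 67
R[7] = 67 - 3(-11) = 100
R[8] = 100 - 3(67) = -101
R[9] = (-101) - 3(100) = -401
R[10] = (-401) - 3(-101) = -98
R[11] = (-98) - 3(-401) = 1105

1105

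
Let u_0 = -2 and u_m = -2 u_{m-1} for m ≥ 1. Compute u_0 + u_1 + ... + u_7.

170

u_1 = -2·(-2) = 4
u_2 = -2·4 = -8
u_3 = -2·(-8) = 16
u_4 = -2·16 = -32
u_5 = -2·(-32) = 64
u_6 = -2·64 = -128
u_7 = -2·(-128) = 256
Sum = (-2) + 4 + (-8) + 16 + (-32) + 64 + (-128) + 256 = 170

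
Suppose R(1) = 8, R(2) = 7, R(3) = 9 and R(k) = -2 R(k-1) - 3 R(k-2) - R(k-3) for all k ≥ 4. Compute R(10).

R(4) = -2(9) - 3(7) - 8 = -47
R(5) = -2(-47) - 3(9) - 7 = 60
R(6) = -2(60) - 3(-47) - 9 = 12
R(7) = -2(12) - 3(60) - (-47) = -157
R(8) = -2(-157) - 3(12) - 60 = 218
R(9) = -2(218) - 3(-157) - 12 = 23
R(10) = -2(23) - 3(218) - (-157) = -543

-543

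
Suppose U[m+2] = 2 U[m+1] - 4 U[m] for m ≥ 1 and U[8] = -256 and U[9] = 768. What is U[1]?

Rearranging, U[m-2] = (U[m] - 2 U[m-1]) / -4.
U[7] = (768 - 2*(-256)) / -4 = 1280/-4 = -320
U[6] = (-256 - 2*(-320)) / -4 = 384/-4 = -96
U[5] = (-320 - 2*(-96)) / -4 = -128/-4 = 32
U[4] = (-96 - 2*32) / -4 = -160/-4 = 40
U[3] = (32 - 2*40) / -4 = -48/-4 = 12
U[2] = (40 - 2*12) / -4 = 16/-4 = -4
U[1] = (12 - 2*(-4)) / -4 = 20/-4 = -5

-5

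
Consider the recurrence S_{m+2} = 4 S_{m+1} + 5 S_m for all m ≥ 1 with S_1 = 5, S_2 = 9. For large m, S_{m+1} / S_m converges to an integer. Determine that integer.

The characteristic equation is r^2 - 4r - 5 = 0, which factors as (r - 5)(r + 1) = 0.
So the roots are 5 and -1. Since |5| > |-1| and the coefficient of 5^m is non-zero, the ratio tends to 5.

5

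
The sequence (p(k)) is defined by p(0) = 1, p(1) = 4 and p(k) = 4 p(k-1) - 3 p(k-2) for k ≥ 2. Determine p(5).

p(2) = 4·4 - 3·1 = 13
p(3) = 4·13 - 3·4 = 40
p(4) = 4·40 - 3·13 = 121
p(5) = 4·121 - 3·40 = 364

364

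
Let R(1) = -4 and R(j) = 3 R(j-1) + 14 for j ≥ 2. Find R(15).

14348900

The fixed point is 14/(1 - 3) = -7, so R(j) + 7 = 3(R(j-1) + 7).
Hence R(j) = 3·3^{j-1} - 7.
R(15) = 3·3^{14} - 7 = 3·4782969 - 7 = 14348900.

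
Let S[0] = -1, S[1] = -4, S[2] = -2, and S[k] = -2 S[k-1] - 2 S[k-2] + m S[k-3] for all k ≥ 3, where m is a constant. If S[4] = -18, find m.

-1

S[3] = 12 - m
S[4] = -20 - 2m
So -20 - 2m = -18, giving m = -1.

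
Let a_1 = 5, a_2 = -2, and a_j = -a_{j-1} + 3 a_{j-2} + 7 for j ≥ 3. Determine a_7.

477

a_3 = -(-2) + 3*5 + 7 = 24
a_4 = -24 + 3*(-2) + 7 = -23
a_5 = -(-23) + 3*24 + 7 = 102
a_6 = -102 + 3*(-23) + 7 = -164
a_7 = -(-164) + 3*102 + 7 = 477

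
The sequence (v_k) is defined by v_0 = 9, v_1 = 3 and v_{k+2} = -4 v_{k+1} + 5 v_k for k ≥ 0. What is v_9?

-1953117

v_2 = -4*3 + 5*9 = 33
v_3 = -4*33 + 5*3 = -117
v_4 = -4*(-117) + 5*33 = 633
v_5 = -4*633 + 5*(-117) = -3117
v_6 = -4*(-3117) + 5*633 = 15633
v_7 = -4*15633 + 5*(-3117) = -78117
v_8 = -4*(-78117) + 5*15633 = 390633
v_9 = -4*390633 + 5*(-78117) = -1953117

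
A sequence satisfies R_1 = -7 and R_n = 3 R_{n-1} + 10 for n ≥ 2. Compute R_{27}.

The fixed point is 10/(1 - 3) = -5, so R_n + 5 = 3(R_{n-1} + 5).
Hence R_n = -2·3^{n-1} - 5.
R_{27} = -2·3^{26} - 5 = -2·2541865828329 - 5 = -5083731656663.

-5083731656663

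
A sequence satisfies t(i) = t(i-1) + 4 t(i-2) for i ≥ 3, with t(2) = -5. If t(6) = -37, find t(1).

3

Let t(1) = z.
t(3) = -5 + 4z
t(4) = -25 + 4z
t(5) = -45 + 20z
t(6) = -145 + 36z
So -145 + 36z = -37, giving z = 3.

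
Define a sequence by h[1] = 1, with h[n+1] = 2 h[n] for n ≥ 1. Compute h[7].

h[2] = 2·1 = 2
h[3] = 2·2 = 4
h[4] = 2·4 = 8
h[5] = 2·8 = 16
h[6] = 2·16 = 32
h[7] = 2·32 = 64

64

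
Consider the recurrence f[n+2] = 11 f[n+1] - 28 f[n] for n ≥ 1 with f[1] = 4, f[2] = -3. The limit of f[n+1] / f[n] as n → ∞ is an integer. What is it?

7

The characteristic equation is r^2 - 11r + 28 = 0, which factors as (r - 7)(r - 4) = 0.
So the roots are 7 and 4. Since |7| > |4| and the coefficient of 7^n is non-zero, the ratio tends to 7.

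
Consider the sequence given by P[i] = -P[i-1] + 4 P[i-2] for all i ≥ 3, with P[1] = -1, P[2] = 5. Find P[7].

P[3] = -5 + 4*(-1) = -9
P[4] = -(-9) + 4*5 = 29
P[5] = -29 + 4*(-9) = -65
P[6] = -(-65) + 4*29 = 181
P[7] = -181 + 4*(-65) = -441

-441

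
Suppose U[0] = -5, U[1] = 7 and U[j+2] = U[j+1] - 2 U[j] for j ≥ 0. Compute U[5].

-37

U[2] = 7 - 2*(-5) = 17
U[3] = 17 - 2*7 = 3
U[4] = 3 - 2*17 = -31
U[5] = (-31) - 2*3 = -37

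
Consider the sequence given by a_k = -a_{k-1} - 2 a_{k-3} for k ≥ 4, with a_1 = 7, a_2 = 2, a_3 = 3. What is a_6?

-19

a_4 = -3 - 2(7) = -17
a_5 = -(-17) - 2(2) = 13
a_6 = -13 - 2(3) = -19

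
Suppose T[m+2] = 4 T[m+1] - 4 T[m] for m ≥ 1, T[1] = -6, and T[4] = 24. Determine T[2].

-6

Let T[2] = y.
T[3] = 24 + 4y
T[4] = 96 + 12y
So 96 + 12y = 24, giving y = -6.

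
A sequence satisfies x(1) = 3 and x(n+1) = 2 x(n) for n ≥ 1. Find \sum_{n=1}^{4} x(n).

45

x(2) = 2(3) = 6
x(3) = 2(6) = 12
x(4) = 2(12) = 24
Sum = 3 + 6 + 12 + 24 = 45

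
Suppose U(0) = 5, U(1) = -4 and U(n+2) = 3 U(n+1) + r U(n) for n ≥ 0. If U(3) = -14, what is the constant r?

U(2) = -12 + 5r
U(3) = -36 + 11r
So -36 + 11r = -14, giving r = 2.

2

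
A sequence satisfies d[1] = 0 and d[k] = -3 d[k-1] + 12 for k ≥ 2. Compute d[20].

3486784404

The fixed point is 12/(1 + 3) = 3, so d[k] - 3 = -3(d[k-1] - 3).
Hence d[k] = -3·(-3)^{k-1} + 3.
d[20] = -3·(-3)^{19} + 3 = -3·-1162261467 + 3 = 3486784404.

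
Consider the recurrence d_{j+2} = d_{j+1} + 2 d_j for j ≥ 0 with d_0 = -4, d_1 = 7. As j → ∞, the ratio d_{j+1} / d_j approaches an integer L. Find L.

The characteristic equation is r^2 - r - 2 = 0, which factors as (r - 2)(r + 1) = 0.
So the roots are 2 and -1. Since |2| > |-1| and the coefficient of 2^j is non-zero, the ratio tends to 2.

2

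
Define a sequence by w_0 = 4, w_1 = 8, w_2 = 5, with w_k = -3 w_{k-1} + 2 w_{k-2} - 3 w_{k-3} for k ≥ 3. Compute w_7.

w_3 = -3·5 + 2·8 - 3·4 = -11
w_4 = -3·(-11) + 2·5 - 3·8 = 19
w_5 = -3·19 + 2·(-11) - 3·5 = -94
w_6 = -3·(-94) + 2·19 - 3·(-11) = 353
w_7 = -3·353 + 2·(-94) - 3·19 = -1304

-1304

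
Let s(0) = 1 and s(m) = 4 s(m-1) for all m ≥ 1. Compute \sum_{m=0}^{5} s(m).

1365

s(1) = 4(1) = 4
s(2) = 4(4) = 16
s(3) = 4(16) = 64
s(4) = 4(64) = 256
s(5) = 4(256) = 1024
Sum = 1 + 4 + 16 + 64 + 256 + 1024 = 1365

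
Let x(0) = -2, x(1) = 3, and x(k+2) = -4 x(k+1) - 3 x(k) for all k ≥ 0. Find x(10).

x(2) = -4(3) - 3(-2) = -6
x(3) = -4(-6) - 3(3) = 15
x(4) = -4(15) - 3(-6) = -42
x(5) = -4(-42) - 3(15) = 123
x(6) = -4(123) - 3(-42) = -366
x(7) = -4(-366) - 3(123) = 1095
x(8) = -4(1095) - 3(-366) = -3282
x(9) = -4(-3282) - 3(1095) = 9843
x(10) = -4(9843) - 3(-3282) = -29526

-29526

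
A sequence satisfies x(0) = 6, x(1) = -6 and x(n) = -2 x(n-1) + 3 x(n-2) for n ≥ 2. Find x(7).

x(2) = -2*(-6) + 3*6 = 30
x(3) = -2*30 + 3*(-6) = -78
x(4) = -2*(-78) + 3*30 = 246
x(5) = -2*246 + 3*(-78) = -726
x(6) = -2*(-726) + 3*246 = 2190
x(7) = -2*2190 + 3*(-726) = -6558

-6558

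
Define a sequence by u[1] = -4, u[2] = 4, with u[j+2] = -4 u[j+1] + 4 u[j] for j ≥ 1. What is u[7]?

u[3] = -4*4 + 4*(-4) = -32
u[4] = -4*(-32) + 4*4 = 144
u[5] = -4*144 + 4*(-32) = -704
u[6] = -4*(-704) + 4*144 = 3392
u[7] = -4*3392 + 4*(-704) = -16384

-16384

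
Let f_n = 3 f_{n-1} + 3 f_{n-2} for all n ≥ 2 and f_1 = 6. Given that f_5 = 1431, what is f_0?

3

Let f_0 = w.
f_2 = 18 + 3w
f_3 = 72 + 9w
f_4 = 270 + 36w
f_5 = 1026 + 135w
So 1026 + 135w = 1431, giving w = 3.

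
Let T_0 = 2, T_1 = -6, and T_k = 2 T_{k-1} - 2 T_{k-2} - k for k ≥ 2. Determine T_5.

T_2 = 2*(-6) - 2*2 - 2 = -18
T_3 = 2*(-18) - 2*(-6) - 3 = -27
T_4 = 2*(-27) - 2*(-18) - 4 = -22
T_5 = 2*(-22) - 2*(-27) - 5 = 5

5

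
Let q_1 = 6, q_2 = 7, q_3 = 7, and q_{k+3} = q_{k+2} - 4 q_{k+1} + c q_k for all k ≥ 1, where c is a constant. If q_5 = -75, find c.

q_4 = -21 + 6c
q_5 = -49 + 13c
So -49 + 13c = -75, giving c = -2.

-2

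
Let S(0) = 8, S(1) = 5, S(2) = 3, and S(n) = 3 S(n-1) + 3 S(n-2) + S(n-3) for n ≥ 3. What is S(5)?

429

S(3) = 3·3 + 3·5 + 8 = 32
S(4) = 3·32 + 3·3 + 5 = 110
S(5) = 3·110 + 3·32 + 3 = 429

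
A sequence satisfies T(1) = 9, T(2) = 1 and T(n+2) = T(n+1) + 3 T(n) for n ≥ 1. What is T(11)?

T(3) = 1 + 3(9) = 28
T(4) = 28 + 3(1) = 31
T(5) = 31 + 3(28) = 115
T(6) = 115 + 3(31) = 208
T(7) = 208 + 3(115) = 553
T(8) = 553 + 3(208) = 1177
T(9) = 1177 + 3(553) = 2836
T(10) = 2836 + 3(1177) = 6367
T(11) = 6367 + 3(2836) = 14875

14875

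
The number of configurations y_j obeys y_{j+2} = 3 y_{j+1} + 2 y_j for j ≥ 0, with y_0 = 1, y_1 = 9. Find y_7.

16857

y_2 = 3·9 + 2·1 = 29
y_3 = 3·29 + 2·9 = 105
y_4 = 3·105 + 2·29 = 373
y_5 = 3·373 + 2·105 = 1329
y_6 = 3·1329 + 2·373 = 4733
y_7 = 3·4733 + 2·1329 = 16857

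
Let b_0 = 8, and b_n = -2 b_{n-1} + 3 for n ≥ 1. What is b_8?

1793

b_1 = -2*8 + 3 = -13
b_2 = -2*(-13) + 3 = 29
b_3 = -2*29 + 3 = -55
b_4 = -2*(-55) + 3 = 113
b_5 = -2*113 + 3 = -223
b_6 = -2*(-223) + 3 = 449
b_7 = -2*449 + 3 = -895
b_8 = -2*(-895) + 3 = 1793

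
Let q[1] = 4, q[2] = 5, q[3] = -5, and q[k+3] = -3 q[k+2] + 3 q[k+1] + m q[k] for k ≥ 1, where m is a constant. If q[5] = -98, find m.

q[4] = 30 + 4m
q[5] = -105 - 7m
So -105 - 7m = -98, giving m = -1.

-1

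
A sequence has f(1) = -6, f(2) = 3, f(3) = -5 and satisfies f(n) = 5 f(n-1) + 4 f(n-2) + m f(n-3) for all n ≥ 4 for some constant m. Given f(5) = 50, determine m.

f(4) = -13 - 6m
f(5) = -85 - 27m
So -85 - 27m = 50, giving m = -5.

-5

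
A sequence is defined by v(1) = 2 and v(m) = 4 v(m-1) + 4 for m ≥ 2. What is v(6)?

v(2) = 4(2) + 4 = 12
v(3) = 4(12) + 4 = 52
v(4) = 4(52) + 4 = 212
v(5) = 4(212) + 4 = 852
v(6) = 4(852) + 4 = 3412

3412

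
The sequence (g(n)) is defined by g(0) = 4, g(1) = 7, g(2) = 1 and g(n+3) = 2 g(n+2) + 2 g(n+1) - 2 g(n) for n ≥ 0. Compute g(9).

g(3) = 2(1) + 2(7) - 2(4) = 8
g(4) = 2(8) + 2(1) - 2(7) = 4
g(5) = 2(4) + 2(8) - 2(1) = 22
g(6) = 2(22) + 2(4) - 2(8) = 36
g(7) = 2(36) + 2(22) - 2(4) = 108
g(8) = 2(108) + 2(36) - 2(22) = 244
g(9) = 2(244) + 2(108) - 2(36) = 632

632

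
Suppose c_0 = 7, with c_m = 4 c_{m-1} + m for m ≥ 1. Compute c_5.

c_1 = 4·7 + 1 = 29
c_2 = 4·29 + 2 = 118
c_3 = 4·118 + 3 = 475
c_4 = 4·475 + 4 = 1904
c_5 = 4·1904 + 5 = 7621

7621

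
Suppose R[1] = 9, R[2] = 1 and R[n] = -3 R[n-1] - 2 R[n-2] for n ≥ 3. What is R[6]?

301

R[3] = -3·1 - 2·9 = -21
R[4] = -3·(-21) - 2·1 = 61
R[5] = -3·61 - 2·(-21) = -141
R[6] = -3·(-141) - 2·61 = 301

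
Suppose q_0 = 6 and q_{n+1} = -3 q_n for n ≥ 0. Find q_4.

q_1 = -3(6) = -18
q_2 = -3(-18) = 54
q_3 = -3(54) = -162
q_4 = -3(-162) = 486

486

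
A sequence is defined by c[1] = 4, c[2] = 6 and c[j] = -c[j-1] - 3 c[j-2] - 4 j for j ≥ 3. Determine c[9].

66

c[3] = -6 - 3*4 - 12 = -30
c[4] = -(-30) - 3*6 - 16 = -4
c[5] = -(-4) - 3*(-30) - 20 = 74
c[6] = -74 - 3*(-4) - 24 = -86
c[7] = -(-86) - 3*74 - 28 = -164
c[8] = -(-164) - 3*(-86) - 32 = 390
c[9] = -390 - 3*(-164) - 36 = 66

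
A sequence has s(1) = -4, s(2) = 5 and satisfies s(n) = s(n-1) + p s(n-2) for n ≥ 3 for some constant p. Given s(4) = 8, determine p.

3

s(3) = 5 - 4p
s(4) = 5 + p
So 5 + p = 8, giving p = 3.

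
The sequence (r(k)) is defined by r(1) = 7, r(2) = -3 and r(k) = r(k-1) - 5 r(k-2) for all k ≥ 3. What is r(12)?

-46478

r(3) = (-3) - 5*7 = -38
r(4) = (-38) - 5*(-3) = -23
r(5) = (-23) - 5*(-38) = 167
r(6) = 167 - 5*(-23) = 282
r(7) = 282 - 5*167 = -553
r(8) = (-553) - 5*282 = -1963
r(9) = (-1963) - 5*(-553) = 802
r(10) = 802 - 5*(-1963) = 10617
r(11) = 10617 - 5*802 = 6607
r(12) = 6607 - 5*10617 = -46478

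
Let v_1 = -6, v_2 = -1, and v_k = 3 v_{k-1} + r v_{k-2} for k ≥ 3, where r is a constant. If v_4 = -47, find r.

v_3 = -3 - 6r
v_4 = -9 - 19r
So -9 - 19r = -47, giving r = 2.

2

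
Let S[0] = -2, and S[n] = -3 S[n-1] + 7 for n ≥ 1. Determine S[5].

S[1] = -3(-2) + 7 = 13
S[2] = -3(13) + 7 = -32
S[3] = -3(-32) + 7 = 103
S[4] = -3(103) + 7 = -302
S[5] = -3(-302) + 7 = 913

913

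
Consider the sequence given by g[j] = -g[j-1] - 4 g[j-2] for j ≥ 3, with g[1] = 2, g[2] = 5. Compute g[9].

491

g[3] = -5 - 4·2 = -13
g[4] = -(-13) - 4·5 = -7
g[5] = -(-7) - 4·(-13) = 59
g[6] = -59 - 4·(-7) = -31
g[7] = -(-31) - 4·59 = -205
g[8] = -(-205) - 4·(-31) = 329
g[9] = -329 - 4·(-205) = 491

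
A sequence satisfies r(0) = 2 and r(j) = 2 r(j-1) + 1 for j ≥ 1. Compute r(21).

The fixed point is 1/(1 - 2) = -1, so r(j) + 1 = 2(r(j-1) + 1).
Hence r(j) = 3·2^j - 1.
r(21) = 3·2^{21} - 1 = 3·2097152 - 1 = 6291455.

6291455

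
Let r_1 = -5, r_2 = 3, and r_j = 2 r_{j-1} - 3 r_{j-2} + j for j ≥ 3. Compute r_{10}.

r_3 = 2(3) - 3(-5) + 3 = 24
r_4 = 2(24) - 3(3) + 4 = 43
r_5 = 2(43) - 3(24) + 5 = 19
r_6 = 2(19) - 3(43) + 6 = -85
r_7 = 2(-85) - 3(19) + 7 = -220
r_8 = 2(-220) - 3(-85) + 8 = -177
r_9 = 2(-177) - 3(-220) + 9 = 315
r_{10} = 2(315) - 3(-177) + 10 = 1171

1171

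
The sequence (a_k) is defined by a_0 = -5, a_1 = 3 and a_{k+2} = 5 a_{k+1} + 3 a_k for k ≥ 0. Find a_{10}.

a_2 = 5*3 + 3*(-5) = 0
a_3 = 5*0 + 3*3 = 9
a_4 = 5*9 + 3*0 = 45
a_5 = 5*45 + 3*9 = 252
a_6 = 5*252 + 3*45 = 1395
a_7 = 5*1395 + 3*252 = 7731
a_8 = 5*7731 + 3*1395 = 42840
a_9 = 5*42840 + 3*7731 = 237393
a_{10} = 5*237393 + 3*42840 = 1315485

1315485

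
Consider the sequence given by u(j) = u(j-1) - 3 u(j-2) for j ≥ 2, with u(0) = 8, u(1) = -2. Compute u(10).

1714

u(2) = (-2) - 3(8) = -26
u(3) = (-26) - 3(-2) = -20
u(4) = (-20) - 3(-26) = 58
u(5) = 58 - 3(-20) = 118
u(6) = 118 - 3(58) = -56
u(7) = (-56) - 3(118) = -410
u(8) = (-410) - 3(-56) = -242
u(9) = (-242) - 3(-410) = 988
u(10) = 988 - 3(-242) = 1714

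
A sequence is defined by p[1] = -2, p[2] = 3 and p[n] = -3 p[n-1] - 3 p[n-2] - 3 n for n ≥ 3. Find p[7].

24

p[3] = -3*3 - 3*(-2) - 9 = -12
p[4] = -3*(-12) - 3*3 - 12 = 15
p[5] = -3*15 - 3*(-12) - 15 = -24
p[6] = -3*(-24) - 3*15 - 18 = 9
p[7] = -3*9 - 3*(-24) - 21 = 24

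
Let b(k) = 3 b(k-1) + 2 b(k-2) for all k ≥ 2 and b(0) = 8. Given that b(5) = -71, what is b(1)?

Let b(1) = y.
b(2) = 16 + 3y
b(3) = 48 + 11y
b(4) = 176 + 39y
b(5) = 624 + 139y
So 624 + 139y = -71, giving y = -5.

-5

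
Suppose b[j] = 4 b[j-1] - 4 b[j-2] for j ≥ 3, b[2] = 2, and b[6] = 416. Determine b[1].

-2

Let b[1] = z.
b[3] = 8 - 4z
b[4] = 24 - 16z
b[5] = 64 - 48z
b[6] = 160 - 128z
So 160 - 128z = 416, giving z = -2.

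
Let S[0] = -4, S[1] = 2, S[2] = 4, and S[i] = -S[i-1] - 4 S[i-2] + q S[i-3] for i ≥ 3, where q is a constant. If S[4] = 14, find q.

S[3] = -12 - 4q
S[4] = -4 + 6q
So -4 + 6q = 14, giving q = 3.

3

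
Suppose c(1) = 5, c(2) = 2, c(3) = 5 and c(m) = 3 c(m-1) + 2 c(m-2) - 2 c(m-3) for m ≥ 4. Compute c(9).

c(4) = 3(5) + 2(2) - 2(5) = 9
c(5) = 3(9) + 2(5) - 2(2) = 33
c(6) = 3(33) + 2(9) - 2(5) = 107
c(7) = 3(107) + 2(33) - 2(9) = 369
c(8) = 3(369) + 2(107) - 2(33) = 1255
c(9) = 3(1255) + 2(369) - 2(107) = 4289

4289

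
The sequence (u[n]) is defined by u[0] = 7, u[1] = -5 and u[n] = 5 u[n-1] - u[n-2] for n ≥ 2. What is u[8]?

u[2] = 5*(-5) - 7 = -32
u[3] = 5*(-32) - (-5) = -155
u[4] = 5*(-155) - (-32) = -743
u[5] = 5*(-743) - (-155) = -3560
u[6] = 5*(-3560) - (-743) = -17057
u[7] = 5*(-17057) - (-3560) = -81725
u[8] = 5*(-81725) - (-17057) = -391568

-391568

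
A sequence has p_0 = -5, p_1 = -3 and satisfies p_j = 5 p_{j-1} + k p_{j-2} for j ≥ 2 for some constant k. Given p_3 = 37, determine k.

p_2 = -15 - 5k
p_3 = -75 - 28k
So -75 - 28k = 37, giving k = -4.

-4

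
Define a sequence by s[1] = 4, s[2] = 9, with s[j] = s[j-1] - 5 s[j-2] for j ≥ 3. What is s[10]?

s[3] = 9 - 5·4 = -11
s[4] = (-11) - 5·9 = -56
s[5] = (-56) - 5·(-11) = -1
s[6] = (-1) - 5·(-56) = 279
s[7] = 279 - 5·(-1) = 284
s[8] = 284 - 5·279 = -1111
s[9] = (-1111) - 5·284 = -2531
s[10] = (-2531) - 5·(-1111) = 3024

3024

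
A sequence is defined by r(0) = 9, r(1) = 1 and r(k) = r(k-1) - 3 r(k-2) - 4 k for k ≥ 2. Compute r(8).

-610

r(2) = 1 - 3·9 - 8 = -34
r(3) = (-34) - 3·1 - 12 = -49
r(4) = (-49) - 3·(-34) - 16 = 37
r(5) = 37 - 3·(-49) - 20 = 164
r(6) = 164 - 3·37 - 24 = 29
r(7) = 29 - 3·164 - 28 = -491
r(8) = (-491) - 3·29 - 32 = -610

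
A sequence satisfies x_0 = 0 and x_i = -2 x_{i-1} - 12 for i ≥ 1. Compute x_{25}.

The fixed point is -12/(1 + 2) = -4, so x_i + 4 = -2(x_{i-1} + 4).
Hence x_i = 4·(-2)^i - 4.
x_{25} = 4·(-2)^{25} - 4 = 4·-33554432 - 4 = -134217732.

-134217732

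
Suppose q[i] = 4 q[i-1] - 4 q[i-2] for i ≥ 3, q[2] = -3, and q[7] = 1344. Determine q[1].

-6

Let q[1] = z.
q[3] = -12 - 4z
q[4] = -36 - 16z
q[5] = -96 - 48z
q[6] = -240 - 128z
q[7] = -576 - 320z
So -576 - 320z = 1344, giving z = -6.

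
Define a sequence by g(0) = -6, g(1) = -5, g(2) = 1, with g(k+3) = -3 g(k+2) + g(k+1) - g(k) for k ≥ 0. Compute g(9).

g(3) = -3·1 + (-5) - (-6) = -2
g(4) = -3·(-2) + 1 - (-5) = 12
g(5) = -3·12 + (-2) - 1 = -39
g(6) = -3·(-39) + 12 - (-2) = 131
g(7) = -3·131 + (-39) - 12 = -444
g(8) = -3·(-444) + 131 - (-39) = 1502
g(9) = -3·1502 + (-444) - 131 = -5081

-5081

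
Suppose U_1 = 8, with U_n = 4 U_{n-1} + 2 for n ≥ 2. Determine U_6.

8874

U_2 = 4(8) + 2 = 34
U_3 = 4(34) + 2 = 138
U_4 = 4(138) + 2 = 554
U_5 = 4(554) + 2 = 2218
U_6 = 4(2218) + 2 = 8874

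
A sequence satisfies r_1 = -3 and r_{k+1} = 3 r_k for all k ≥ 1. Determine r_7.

r_2 = 3·(-3) = -9
r_3 = 3·(-9) = -27
r_4 = 3·(-27) = -81
r_5 = 3·(-81) = -243
r_6 = 3·(-243) = -729
r_7 = 3·(-729) = -2187

-2187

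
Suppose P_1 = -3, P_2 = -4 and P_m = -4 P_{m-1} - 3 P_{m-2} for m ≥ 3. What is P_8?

P_3 = -4(-4) - 3(-3) = 25
P_4 = -4(25) - 3(-4) = -88
P_5 = -4(-88) - 3(25) = 277
P_6 = -4(277) - 3(-88) = -844
P_7 = -4(-844) - 3(277) = 2545
P_8 = -4(2545) - 3(-844) = -7648

-7648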